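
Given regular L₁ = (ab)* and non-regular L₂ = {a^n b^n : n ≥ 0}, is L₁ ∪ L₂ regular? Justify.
No — L₁ ∪ L₂ is not regular.

Let U = (ab)* ∪ {a^n b^n}. If U were regular, then U ∩ aa*bb* would be regular (closure under intersection with a regular language). But (ab)* ∩ aa*bb* = {ab} and {a^n b^n} ∩ aa*bb* = {a^n b^n : n ≥ 1}, so U ∩ aa*bb* = {a^n b^n : n ≥ 1}, which is not regular. Hence U is not regular.

Note that the bare facts "L₁ regular, L₂ non-regular" do not settle the question by themselves: the closure of regular languages under ∪, ∩, complement and difference applies only when BOTH operands are regular. With a non-regular operand the result can come out regular or non-regular depending on the specific languages, so one has to work out L₁ ∪ L₂ for this particular pair, as above.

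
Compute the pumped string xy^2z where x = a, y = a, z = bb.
aaabb

Given x = 'a', y = 'a', z = 'bb' and i = 2:

xy^2z = x + y·y·...·y (2 times) + z
       = 'a' + 'a'^2 + 'bb'
       = 'a' + 'aa' + 'bb'
       = 'aaabb'

The pumped string is 'aaabb' with length 5.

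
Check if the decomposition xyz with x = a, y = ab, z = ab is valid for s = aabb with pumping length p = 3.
Violated: xyz = s

The decomposition x = a, y = ab, z = ab for s = aabb with p = 3
violates the constraint: xyz = s

xyz = 'a' + 'ab' + 'ab' = 'aabab' ≠ 'aabb' = s. The decomposition doesn't reconstruct s.

Pumping lemma constraints:
1. xyz = s (decomposition is valid)
2. |xy| ≤ p
3. |y| > 0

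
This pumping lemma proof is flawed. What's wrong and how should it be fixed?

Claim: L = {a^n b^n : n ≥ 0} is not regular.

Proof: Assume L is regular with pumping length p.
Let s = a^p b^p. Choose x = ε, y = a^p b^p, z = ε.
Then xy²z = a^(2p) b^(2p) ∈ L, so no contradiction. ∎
Error: The decomposition violates |xy| ≤ p. With y = a^p b^p, |xy| = |y| = 2p > p. (The proof also miscomputes xy²z, which would be a^p b^p a^p b^p rather than a^(2p) b^(2p), and it wrongly treats one harmless decomposition as settling the matter — the prover does not get to choose the decomposition.)

Correction: The pumping lemma requires |xy| ≤ p, and the argument must handle every decomposition satisfying |xy| ≤ p, |y| ≥ 1. Since s starts with p a's, any such y consists only of a's, say y = a^k with k ≥ 1. Then xy²z = a^(p+k) b^p has unequal numbers of a's and b's, so xy²z ∉ L — the required contradiction.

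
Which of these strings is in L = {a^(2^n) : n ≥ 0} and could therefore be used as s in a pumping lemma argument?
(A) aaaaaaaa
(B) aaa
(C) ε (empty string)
(A) aaaaaaaa

The pumping lemma is applied to a string s that lies in L, so first check membership of each option:
- (A) aaaaaaaa has length 8 = 2^3, so it is in L ✓
- (B) aaa has length 3, strictly between 2^1 = 2 and 2^2 = 4, so it is not in L ✗
- (C) ε has length 0, which is not a power of 2, so it is not in L ✗

Only (A) aaaaaaaa is in L, so it is the only candidate that could play the role of s.
(In a complete proof one picks s in terms of the pumping length p so that |s| ≥ p is guaranteed; a fixed string like aaaaaaaa illustrates the shape of such an s.)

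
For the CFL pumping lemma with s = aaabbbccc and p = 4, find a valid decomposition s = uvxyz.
u='aa', v='a', x='bb', y='b', z='ccc'

For s = aaabbbccc with pumping length p = 4:

One valid decomposition:
- u = 'aa'
- v = 'a'
- x = 'bb'
- y = 'b'
- z = 'ccc'

Verification:
- uvxyz = 'aa' + 'a' + 'bb' + 'b' + 'ccc' = aaabbbccc ✓
- |vxy| = |'abbb'| = 4 ≤ 4 ✓
- |vy| = |'ab'| = 2 > 0 ✓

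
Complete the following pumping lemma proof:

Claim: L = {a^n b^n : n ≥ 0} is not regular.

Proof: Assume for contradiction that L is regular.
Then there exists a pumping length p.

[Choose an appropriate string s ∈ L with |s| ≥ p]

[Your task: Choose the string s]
s = a^p b^p

This string is in L (has equal a's and b's) and has length 2p ≥ p.
Any decomposition xyz with |xy| ≤ p means y consists only of a's,
so pumping will unbalance the counts.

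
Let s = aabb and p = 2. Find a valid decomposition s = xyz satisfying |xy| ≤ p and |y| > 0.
x = '', y = 'aa', z = 'bb'

For s = aabb and p = 2, one valid decomposition is:
- x = '' (length 0)
- y = 'aa' (length 2)
- z = 'bb' (length 2)

Verification:
- xyz = '' + 'aa' + 'bb' = aabb ✓
- |xy| = 2 ≤ 2 ✓
- |y| = 2 > 0 ✓

All pumping lemma constraints are satisfied.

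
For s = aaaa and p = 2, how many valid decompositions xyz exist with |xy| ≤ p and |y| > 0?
3

For s = 'aaaa' with pumping length p = 2:

Constraints: |xy| ≤ 2, |y| > 0

Valid decompositions (|xy| ≤ p, |y| ≥ 1):
  • x='', y='a', z='aaa'
  • x='a', y='a', z='aa'
  • x='', y='aa', z='aa'

Total count: 3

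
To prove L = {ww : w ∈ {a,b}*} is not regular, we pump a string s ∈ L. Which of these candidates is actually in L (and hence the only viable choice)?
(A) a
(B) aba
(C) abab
(C) abab

The pumping lemma is applied to a string s that lies in L, so first check membership of each option:
- (A) a has odd length 1, so it cannot be written as ww and is not in L ✗
- (B) aba has odd length 3, so it cannot be written as ww and is not in L ✗
- (C) abab splits into halves ab · ab, which are equal, so it is in L (w = ab) ✓

Only (C) abab is in L, so it is the only candidate that could play the role of s.
(In a complete proof one picks s in terms of the pumping length p so that |s| ≥ p is guaranteed; a fixed string like abab illustrates the shape of such an s.)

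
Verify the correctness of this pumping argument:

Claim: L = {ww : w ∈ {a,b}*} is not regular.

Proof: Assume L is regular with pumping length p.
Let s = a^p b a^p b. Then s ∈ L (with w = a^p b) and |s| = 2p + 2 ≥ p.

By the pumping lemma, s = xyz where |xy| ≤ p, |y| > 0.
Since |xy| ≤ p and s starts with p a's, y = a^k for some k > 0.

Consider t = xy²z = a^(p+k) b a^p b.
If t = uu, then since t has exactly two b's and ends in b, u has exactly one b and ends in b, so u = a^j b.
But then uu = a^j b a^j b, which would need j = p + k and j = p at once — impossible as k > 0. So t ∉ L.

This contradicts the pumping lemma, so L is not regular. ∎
The proof is correct.

This proof is valid because:
1. s = a^p b a^p b is in L and is chosen in terms of p, so |s| ≥ p holds for every p
2. The decomposition analysis is correct: |xy| ≤ p forces y to lie inside the leading a's
3. The contradiction is valid: the argument shows a^(p+k) b a^p b cannot be split into two equal halves
4. The conclusion follows logically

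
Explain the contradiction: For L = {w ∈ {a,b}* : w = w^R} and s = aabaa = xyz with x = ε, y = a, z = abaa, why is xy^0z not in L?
xy⁰z = abaa ∉ L

Pumping with i = 0 replaces y = a by y⁰ = ε:
- Original: s = xyz = aabaa; aabaa reversed is aabaa, the same string, so it is a palindrome and is in L
- Pumped: xy⁰z = ε · ε · abaa = abaa
- abaa reversed is aaba ≠ abaa, so it is not a palindrome and is not in L

The pumping lemma would require xy⁰z ∈ L, so this decomposition yields a contradiction.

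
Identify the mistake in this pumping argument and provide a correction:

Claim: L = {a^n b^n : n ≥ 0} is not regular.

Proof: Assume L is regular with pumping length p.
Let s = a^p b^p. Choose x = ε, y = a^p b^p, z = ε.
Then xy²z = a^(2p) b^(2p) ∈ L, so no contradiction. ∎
Error: The decomposition violates |xy| ≤ p. With y = a^p b^p, |xy| = |y| = 2p > p. (The proof also miscomputes xy²z, which would be a^p b^p a^p b^p rather than a^(2p) b^(2p), and it wrongly treats one harmless decomposition as settling the matter — the prover does not get to choose the decomposition.)

Correction: The pumping lemma requires |xy| ≤ p, and the argument must handle every decomposition satisfying |xy| ≤ p, |y| ≥ 1. Since s starts with p a's, any such y consists only of a's, say y = a^k with k ≥ 1. Then xy²z = a^(p+k) b^p has unequal numbers of a's and b's, so xy²z ∉ L — the required contradiction.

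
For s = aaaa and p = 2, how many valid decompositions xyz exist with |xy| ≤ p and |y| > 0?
3

For s = 'aaaa' with pumping length p = 2:

Constraints: |xy| ≤ 2, |y| > 0

Valid decompositions (|xy| ≤ p, |y| ≥ 1):
  • x='', y='a', z='aaa'
  • x='a', y='a', z='aa'
  • x='', y='aa', z='aa'

Total count: 3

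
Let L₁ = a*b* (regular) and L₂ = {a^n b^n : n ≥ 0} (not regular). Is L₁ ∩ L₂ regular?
No — L₁ ∩ L₂ is not regular.

Every string a^n b^n already lies in a*b*, so L₁ ∩ L₂ = {a^n b^n : n ≥ 0} = L₂ itself, which is the standard non-regular language (pump s = a^p b^p).

Note that the bare facts "L₁ regular, L₂ non-regular" do not settle the question by themselves: the closure of regular languages under ∪, ∩, complement and difference applies only when BOTH operands are regular. With a non-regular operand the result can come out regular or non-regular depending on the specific languages, so one has to work out L₁ ∩ L₂ for this particular pair, as above.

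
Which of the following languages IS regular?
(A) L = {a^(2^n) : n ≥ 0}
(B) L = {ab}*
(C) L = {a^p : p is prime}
(B) {ab}*

(B) L = {ab}* is regular.

This can be recognized by a finite automaton (DFA/NFA).
Regular expressions like {ab}* define regular languages.

The other choices are not regular:
- {a^p : p is prime}: After pumping, the length becomes composite
- {a^(2^n) : n ≥ 0}: After pumping, length is no longer a power of 2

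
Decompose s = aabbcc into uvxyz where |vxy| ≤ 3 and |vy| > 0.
u='aa', v='b', x='b', y='c', z='c'

For s = aabbcc with pumping length p = 3:

One valid decomposition:
- u = 'aa'
- v = 'b'
- x = 'b'
- y = 'c'
- z = 'c'

Verification:
- uvxyz = 'aa' + 'b' + 'b' + 'c' + 'c' = aabbcc ✓
- |vxy| = |'bbc'| = 3 ≤ 3 ✓
- |vy| = |'bc'| = 2 > 0 ✓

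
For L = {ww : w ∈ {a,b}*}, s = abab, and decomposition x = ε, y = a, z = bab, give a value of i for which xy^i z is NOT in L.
i = 3

xy³z = ε · aaa · bab = aaabab; aaabab has length 6; its halves are aaa and bab, which differ, so it is not in L.
(Other choices also work, e.g. i = 0, 2; only i = 1 is guaranteed to stay in L since xy¹z = s.)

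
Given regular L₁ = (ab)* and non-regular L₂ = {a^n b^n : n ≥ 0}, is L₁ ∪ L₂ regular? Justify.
No — L₁ ∪ L₂ is not regular.

Let U = (ab)* ∪ {a^n b^n}. If U were regular, then U ∩ aa*bb* would be regular (closure under intersection with a regular language). But (ab)* ∩ aa*bb* = {ab} and {a^n b^n} ∩ aa*bb* = {a^n b^n : n ≥ 1}, so U ∩ aa*bb* = {a^n b^n : n ≥ 1}, which is not regular. Hence U is not regular.

Note that the bare facts "L₁ regular, L₂ non-regular" do not settle the question by themselves: the closure of regular languages under ∪, ∩, complement and difference applies only when BOTH operands are regular. With a non-regular operand the result can come out regular or non-regular depending on the specific languages, so one has to work out L₁ ∪ L₂ for this particular pair, as above.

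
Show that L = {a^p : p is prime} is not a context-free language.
Assume for contradiction that L is context-free, and let p ≥ 1 be the pumping length given by the pumping lemma for CFLs.
Choose a prime q with q ≥ p and let s = a^q. Then s ∈ L and |s| = q ≥ p.
By the CFL pumping lemma, s = uvxyz for some u, v, x, y, z with |vxy| ≤ p, |vy| ≥ 1, and uv^i xy^i z ∈ L for every i ≥ 0.
All symbols are a's, so only lengths matter: let k = |vy|, with 1 ≤ k ≤ p. Then |uv^i xy^i z| = q + (i − 1)k.

Take i = q + 1: the length is q + qk = q(k + 1).
Both factors satisfy q ≥ 2 and k + 1 ≥ 2, so q(k + 1) is composite and uv^(q+1) xy^(q+1) z ∉ L.

This contradicts the CFL pumping lemma, which requires uv^i xy^i z ∈ L for all i ≥ 0.
Hence L = {a^p : p is prime} is not context-free. ∎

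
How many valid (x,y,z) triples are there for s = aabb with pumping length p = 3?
6

For s = 'aabb' with pumping length p = 3:

Constraints: |xy| ≤ 3, |y| > 0

Valid decompositions (|xy| ≤ p, |y| ≥ 1):
  • x='', y='a', z='abb'
  • x='a', y='a', z='bb'
  • x='', y='aa', z='bb'
  • x='aa', y='b', z='b'
  • x='a', y='ab', z='b'
  • x='', y='aab', z='b'

Total count: 6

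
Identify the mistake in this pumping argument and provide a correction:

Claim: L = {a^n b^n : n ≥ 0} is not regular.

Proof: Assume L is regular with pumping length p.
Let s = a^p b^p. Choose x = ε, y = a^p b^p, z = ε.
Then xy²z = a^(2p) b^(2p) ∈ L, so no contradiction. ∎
Error: The decomposition violates |xy| ≤ p. With y = a^p b^p, |xy| = |y| = 2p > p. (The proof also miscomputes xy²z, which would be a^p b^p a^p b^p rather than a^(2p) b^(2p), and it wrongly treats one harmless decomposition as settling the matter — the prover does not get to choose the decomposition.)

Correction: The pumping lemma requires |xy| ≤ p, and the argument must handle every decomposition satisfying |xy| ≤ p, |y| ≥ 1. Since s starts with p a's, any such y consists only of a's, say y = a^k with k ≥ 1. Then xy²z = a^(p+k) b^p has unequal numbers of a's and b's, so xy²z ∉ L — the required contradiction.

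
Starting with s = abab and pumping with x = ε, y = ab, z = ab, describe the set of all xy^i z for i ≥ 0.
{xy^i z : i ≥ 0} = {(ab)^(i+1) : i ≥ 0} = {ab, abab, ababab, ...}

With x = ε, y = ab, z = ab: Pumping 'ab' gives strings of alternating a's and b's.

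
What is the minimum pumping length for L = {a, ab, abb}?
p = 4

For a finite language L, the pumping lemma holds vacuously if p > max|s| for s ∈ L.

The longest string in L = {a, ab, abb} has length 3.
If p = 4, then no string s ∈ L has |s| ≥ p, so the condition is vacuously true.

The minimum pumping length is p = 4.

Why no smaller p works: for any p ≤ 3, the longest string s ∈ L has |s| = 3 ≥ p, so it would
have to be pumpable; but pumping up (i = 2, 3, ...) produces ever longer strings, which cannot all lie in the
finite language L. So the pumping property fails for every p ≤ 3.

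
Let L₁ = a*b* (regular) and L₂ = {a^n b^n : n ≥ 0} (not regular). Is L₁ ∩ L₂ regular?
No — L₁ ∩ L₂ is not regular.

Every string a^n b^n already lies in a*b*, so L₁ ∩ L₂ = {a^n b^n : n ≥ 0} = L₂ itself, which is the standard non-regular language (pump s = a^p b^p).

Note that the bare facts "L₁ regular, L₂ non-regular" do not settle the question by themselves: the closure of regular languages under ∪, ∩, complement and difference applies only when BOTH operands are regular. With a non-regular operand the result can come out regular or non-regular depending on the specific languages, so one has to work out L₁ ∩ L₂ for this particular pair, as above.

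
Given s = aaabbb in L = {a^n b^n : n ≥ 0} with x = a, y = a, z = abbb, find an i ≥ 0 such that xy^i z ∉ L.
i = 3

xy³z = a · aaa · abbb = aaaaabbb; aaaaabbb has 5 a's and 3 b's; 5 ≠ 3, so it is not in L.
(Other choices also work, e.g. i = 0, 2; only i = 1 is guaranteed to stay in L since xy¹z = s.)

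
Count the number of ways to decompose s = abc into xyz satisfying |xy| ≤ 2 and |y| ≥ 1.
3

For s = 'abc' with pumping length p = 2:

Constraints: |xy| ≤ 2, |y| > 0

Valid decompositions (|xy| ≤ p, |y| ≥ 1):
  • x='', y='a', z='bc'
  • x='a', y='b', z='c'
  • x='', y='ab', z='c'

Total count: 3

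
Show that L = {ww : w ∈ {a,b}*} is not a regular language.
Assume for contradiction that L is regular, and let p ≥ 1 be the pumping length given by the pumping lemma.
Choose s = a^p b a^p b. Then s ∈ L (take w = a^p b) and |s| = 2p + 2 ≥ p.
By the pumping lemma, s = xyz for some x, y, z with |xy| ≤ p, |y| ≥ 1, and xy^i z ∈ L for every i ≥ 0.
Since |xy| ≤ p and the first p symbols of s are all a's, y = a^k for some k with 1 ≤ k ≤ p.

Take i = 2: t = xy²z = a^(p + k) b a^p b.
Suppose t = uu for some string u. The string t contains exactly two b's and ends in b, so u contains exactly one b and ends in b; hence u = a^j b for some j, and uu = a^j b a^j b. Comparing with t = a^(p + k) b a^p b forces j = p + k (first block) and j = p (second block), which is impossible since k ≥ 1. So t ∉ L.

This contradicts the pumping lemma, which requires xy^i z ∈ L for all i ≥ 0.
Hence L = {ww : w ∈ {a,b}*} is not regular. ∎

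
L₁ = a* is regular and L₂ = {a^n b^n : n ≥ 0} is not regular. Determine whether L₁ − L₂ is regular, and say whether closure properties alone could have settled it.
Yes — L₁ − L₂ is regular.

The only string of a* that lies in {a^n b^n} is ε, so L₁ − L₂ = a* − {ε} = a⁺ = aa*, which is regular.

Note that the bare facts "L₁ regular, L₂ non-regular" do not settle the question by themselves: the closure of regular languages under ∪, ∩, complement and difference applies only when BOTH operands are regular. With a non-regular operand the result can come out regular or non-regular depending on the specific languages, so one has to work out L₁ − L₂ for this particular pair, as above.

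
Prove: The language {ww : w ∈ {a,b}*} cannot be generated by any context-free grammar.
Assume for contradiction that L is context-free, and let p ≥ 1 be the pumping length given by the pumping lemma for CFLs.
Choose s = a^p b^p a^p b^p. Then s ∈ L (take w = a^p b^p) and |s| = 4p ≥ p.
By the CFL pumping lemma, s = uvxyz for some u, v, x, y, z with |vxy| ≤ p, |vy| ≥ 1, and uv^i xy^i z ∈ L for every i ≥ 0.

Write s as four blocks A₁ B₁ A₂ B₂ with A₁ = A₂ = a^p and B₁ = B₂ = b^p. Since |vxy| ≤ p, the window vxy lies inside at most two adjacent blocks. Take i = 0 and let t = uxz, so |t| = 4p − |vy| with 1 ≤ |vy| ≤ p. If |t| is odd, t ∉ L immediately, so assume |vy| is even (hence |vy| ≥ 2) and |t|/2 = 2p − |vy|/2, which satisfies p ≤ |t|/2 ≤ 2p − 1.

Case 1 (vxy inside A₁B₁): t = a^(p−j) b^(p−l) a^p b^p with j + l = |vy|. The second half of t has length < 2p, so it is a suffix of the trailing a^p b^p and ends in b; the first half is a^(p−j) b^(p−l) a^((j+l)/2), which ends in a because (j+l)/2 ≥ 1. The halves differ, so t ∉ L.

Case 2 (vxy inside B₁A₂, straddling the middle): t = a^p b^(p−j) a^(p−l) b^p with j + l = |vy|. If t = ww, then w is a prefix of t of length ≥ p, so w begins with a^p; and w is a suffix of t of length ≥ p, so w ends with b^p. That forces |w| ≥ 2p, contradicting |w| = |t|/2 ≤ 2p − 1. So t ∉ L.

Case 3 (vxy inside A₂B₂): t = a^p b^p a^(p−j) b^(p−l) with j + l = |vy|. The first half of t is a prefix of a^p b^p, so it begins with a; the second half is b^((j+l)/2) a^(p−j) b^(p−l), which begins with b. The halves differ, so t ∉ L.

In every case uv⁰xy⁰z = uxz ∉ L.

This contradicts the CFL pumping lemma, which requires uv^i xy^i z ∈ L for all i ≥ 0.
Hence L = {ww : w ∈ {a,b}*} is not context-free. ∎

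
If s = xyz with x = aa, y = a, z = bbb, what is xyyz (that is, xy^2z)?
aaaabbb

Given x = 'aa', y = 'a', z = 'bbb' and i = 2:

xy^2z = x + y·y·...·y (2 times) + z
       = 'aa' + 'a'^2 + 'bbb'
       = 'aa' + 'aa' + 'bbb'
       = 'aaaabbb'

The pumped string is 'aaaabbb' with length 7.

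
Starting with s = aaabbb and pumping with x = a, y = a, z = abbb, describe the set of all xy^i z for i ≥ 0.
{xy^i z : i ≥ 0} = {a^(2+i) b^3 : i ≥ 0} = {aabbb, aaabbb, aaaabbb, ...}

With x = a, y = a, z = abbb: Starting with aaabbb and pumping the second 'a', we get strings with 2+i a's followed by 3 b's for i = 0, 1, 2, ...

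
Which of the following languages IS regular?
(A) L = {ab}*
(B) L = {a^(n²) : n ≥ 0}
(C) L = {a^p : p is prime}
(A) {ab}*

(A) L = {ab}* is regular.

This can be recognized by a finite automaton (DFA/NFA).
Regular expressions like {ab}* define regular languages.

The other choices are not regular:
- {a^(n²) : n ≥ 0}: After pumping, length is no longer a perfect square
- {a^p : p is prime}: After pumping, the length becomes composite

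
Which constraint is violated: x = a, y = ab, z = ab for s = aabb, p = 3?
Violated: xyz = s

The decomposition x = a, y = ab, z = ab for s = aabb with p = 3
violates the constraint: xyz = s

xyz = 'a' + 'ab' + 'ab' = 'aabab' ≠ 'aabb' = s. The decomposition doesn't reconstruct s.

Pumping lemma constraints:
1. xyz = s (decomposition is valid)
2. |xy| ≤ p
3. |y| > 0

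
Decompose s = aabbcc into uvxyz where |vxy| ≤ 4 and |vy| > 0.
u='a', v='a', x='bb', y='c', z='c'

For s = aabbcc with pumping length p = 4:

One valid decomposition:
- u = 'a'
- v = 'a'
- x = 'bb'
- y = 'c'
- z = 'c'

Verification:
- uvxyz = 'a' + 'a' + 'bb' + 'c' + 'c' = aabbcc ✓
- |vxy| = |'abbc'| = 4 ≤ 4 ✓
- |vy| = |'ac'| = 2 > 0 ✓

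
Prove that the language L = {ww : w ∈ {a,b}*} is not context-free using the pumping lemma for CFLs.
Assume for contradiction that L is context-free, and let p ≥ 1 be the pumping length given by the pumping lemma for CFLs.
Choose s = a^p b^p a^p b^p. Then s ∈ L (take w = a^p b^p) and |s| = 4p ≥ p.
By the CFL pumping lemma, s = uvxyz for some u, v, x, y, z with |vxy| ≤ p, |vy| ≥ 1, and uv^i xy^i z ∈ L for every i ≥ 0.

Write s as four blocks A₁ B₁ A₂ B₂ with A₁ = A₂ = a^p and B₁ = B₂ = b^p. Since |vxy| ≤ p, the window vxy lies inside at most two adjacent blocks. Take i = 0 and let t = uxz, so |t| = 4p − |vy| with 1 ≤ |vy| ≤ p. If |t| is odd, t ∉ L immediately, so assume |vy| is even (hence |vy| ≥ 2) and |t|/2 = 2p − |vy|/2, which satisfies p ≤ |t|/2 ≤ 2p − 1.

Case 1 (vxy inside A₁B₁): t = a^(p−j) b^(p−l) a^p b^p with j + l = |vy|. The second half of t has length < 2p, so it is a suffix of the trailing a^p b^p and ends in b; the first half is a^(p−j) b^(p−l) a^((j+l)/2), which ends in a because (j+l)/2 ≥ 1. The halves differ, so t ∉ L.

Case 2 (vxy inside B₁A₂, straddling the middle): t = a^p b^(p−j) a^(p−l) b^p with j + l = |vy|. If t = ww, then w is a prefix of t of length ≥ p, so w begins with a^p; and w is a suffix of t of length ≥ p, so w ends with b^p. That forces |w| ≥ 2p, contradicting |w| = |t|/2 ≤ 2p − 1. So t ∉ L.

Case 3 (vxy inside A₂B₂): t = a^p b^p a^(p−j) b^(p−l) with j + l = |vy|. The first half of t is a prefix of a^p b^p, so it begins with a; the second half is b^((j+l)/2) a^(p−j) b^(p−l), which begins with b. The halves differ, so t ∉ L.

In every case uv⁰xy⁰z = uxz ∉ L.

This contradicts the CFL pumping lemma, which requires uv^i xy^i z ∈ L for all i ≥ 0.
Hence L = {ww : w ∈ {a,b}*} is not context-free. ∎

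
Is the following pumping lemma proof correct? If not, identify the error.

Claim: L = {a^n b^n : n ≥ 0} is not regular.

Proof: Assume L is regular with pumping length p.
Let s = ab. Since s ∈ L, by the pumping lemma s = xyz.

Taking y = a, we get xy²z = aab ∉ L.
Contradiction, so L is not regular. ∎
The proof is INCORRECT.

Error: The string s = ab may be shorter than p.
The pumping lemma only applies to strings with |s| ≥ p, and p is not under our control.
We must choose s in terms of p, e.g. s = a^p b^p, to ensure |s| ≥ p.
(The proof also fixes one particular y; a valid argument must handle every decomposition with |xy| ≤ p and |y| ≥ 1 — for s = a^p b^p this forces y = a^k, and then xy²z = a^(p+k) b^p ∉ L.)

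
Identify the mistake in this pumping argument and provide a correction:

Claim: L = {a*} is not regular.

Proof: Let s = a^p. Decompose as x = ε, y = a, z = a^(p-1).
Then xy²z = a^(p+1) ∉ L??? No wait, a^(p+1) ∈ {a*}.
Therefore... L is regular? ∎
Error: The proof attempts to show a*  is not regular, but a* IS regular!

Correction: a* is a regular language (recognized by a simple DFA with one accepting state and self-loop on 'a'). The pumping lemma can only prove non-regularity, not regularity. For regular languages, pumping always works.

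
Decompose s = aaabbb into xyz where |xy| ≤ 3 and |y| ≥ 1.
x = 'aa', y = 'a', z = 'bbb'

For s = aaabbb and p = 3, one valid decomposition is:
- x = 'aa' (length 2)
- y = 'a' (length 1)
- z = 'bbb' (length 3)

Verification:
- xyz = 'aa' + 'a' + 'bbb' = aaabbb ✓
- |xy| = 3 ≤ 3 ✓
- |y| = 1 > 0 ✓

All pumping lemma constraints are satisfied.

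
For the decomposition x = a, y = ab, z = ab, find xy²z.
aababab

Given x = 'a', y = 'ab', z = 'ab' and i = 2:

xy^2z = x + y·y·...·y (2 times) + z
       = 'a' + 'ab'^2 + 'ab'
       = 'a' + 'abab' + 'ab'
       = 'aababab'

The pumped string is 'aababab' with length 7.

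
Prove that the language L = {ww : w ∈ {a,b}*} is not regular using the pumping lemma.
Assume for contradiction that L is regular, and let p ≥ 1 be the pumping length given by the pumping lemma.
Choose s = a^p b a^p b. Then s ∈ L (take w = a^p b) and |s| = 2p + 2 ≥ p.
By the pumping lemma, s = xyz for some x, y, z with |xy| ≤ p, |y| ≥ 1, and xy^i z ∈ L for every i ≥ 0.
Since |xy| ≤ p and the first p symbols of s are all a's, y = a^k for some k with 1 ≤ k ≤ p.

Take i = 2: t = xy²z = a^(p + k) b a^p b.
Suppose t = uu for some string u. The string t contains exactly two b's and ends in b, so u contains exactly one b and ends in b; hence u = a^j b for some j, and uu = a^j b a^j b. Comparing with t = a^(p + k) b a^p b forces j = p + k (first block) and j = p (second block), which is impossible since k ≥ 1. So t ∉ L.

This contradicts the pumping lemma, which requires xy^i z ∈ L for all i ≥ 0.
Hence L = {ww : w ∈ {a,b}*} is not regular. ∎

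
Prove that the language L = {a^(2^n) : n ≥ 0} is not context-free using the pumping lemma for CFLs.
Assume for contradiction that L is context-free, and let p ≥ 1 be the pumping length given by the pumping lemma for CFLs.
Choose s = a^(2^p). Then s ∈ L and |s| = 2^p ≥ p.
By the CFL pumping lemma, s = uvxyz for some u, v, x, y, z with |vxy| ≤ p, |vy| ≥ 1, and uv^i xy^i z ∈ L for every i ≥ 0.
All symbols are a's, so only lengths matter: let k = |vy|, with 1 ≤ k ≤ |vxy| ≤ p < 2^p.

Take i = 2: |uv²xy²z| = 2^p + k, and 2^p < 2^p + k < 2^p + 2^p = 2^(p+1).
So the length lies strictly between consecutive powers of two and is not a power of 2; uv²xy²z ∉ L.

This contradicts the CFL pumping lemma, which requires uv^i xy^i z ∈ L for all i ≥ 0.
Hence L = {a^(2^n) : n ≥ 0} is not context-free. ∎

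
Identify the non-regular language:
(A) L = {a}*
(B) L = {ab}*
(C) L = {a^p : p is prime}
(C) {a^p : p is prime}

(C) L = {a^p : p is prime} is NOT regular.

The pumping lemma can be used to prove this:
After pumping, the length becomes composite

The other languages are regular because they can be recognized by finite automata.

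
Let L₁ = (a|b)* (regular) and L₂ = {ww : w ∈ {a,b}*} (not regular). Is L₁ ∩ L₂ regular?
No — L₁ ∩ L₂ is not regular.

(a|b)* is all strings over {a,b}, so L₁ ∩ L₂ = {ww : w ∈ {a,b}*} = L₂ itself, which is not regular (pump s = a^p b a^p b).

Note that the bare facts "L₁ regular, L₂ non-regular" do not settle the question by themselves: the closure of regular languages under ∪, ∩, complement and difference applies only when BOTH operands are regular. With a non-regular operand the result can come out regular or non-regular depending on the specific languages, so one has to work out L₁ ∩ L₂ for this particular pair, as above.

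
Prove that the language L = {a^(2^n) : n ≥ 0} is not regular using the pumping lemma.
Assume for contradiction that L is regular, and let p ≥ 1 be the pumping length given by the pumping lemma.
Choose s = a^(2^p). Then s ∈ L and |s| = 2^p ≥ p.
By the pumping lemma, s = xyz for some x, y, z with |xy| ≤ p, |y| ≥ 1, and xy^i z ∈ L for every i ≥ 0.
Here y = a^k for some k with 1 ≤ k ≤ |xy| ≤ p, and p < 2^p.

Take i = 2: |xy²z| = 2^p + k.
Now 2^p < 2^p + k ≤ 2^p + p < 2^p + 2^p = 2^(p+1).
So |xy²z| lies strictly between the consecutive powers of two 2^p and 2^(p+1), hence is not a power of 2, and xy²z ∉ L.

This contradicts the pumping lemma, which requires xy^i z ∈ L for all i ≥ 0.
Hence L = {a^(2^n) : n ≥ 0} is not regular. ∎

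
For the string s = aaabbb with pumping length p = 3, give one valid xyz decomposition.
x = 'a', y = 'a', z = 'abbb'

For s = aaabbb and p = 3, one valid decomposition is:
- x = 'a' (length 1)
- y = 'a' (length 1)
- z = 'abbb' (length 4)

Verification:
- xyz = 'a' + 'a' + 'abbb' = aaabbb ✓
- |xy| = 2 ≤ 3 ✓
- |y| = 1 > 0 ✓

All pumping lemma constraints are satisfied.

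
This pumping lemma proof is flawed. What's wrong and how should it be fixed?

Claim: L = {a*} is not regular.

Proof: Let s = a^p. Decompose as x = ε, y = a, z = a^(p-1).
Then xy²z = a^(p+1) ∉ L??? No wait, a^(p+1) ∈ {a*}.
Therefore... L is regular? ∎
Error: The proof attempts to show a*  is not regular, but a* IS regular!

Correction: a* is a regular language (recognized by a simple DFA with one accepting state and self-loop on 'a'). The pumping lemma can only prove non-regularity, not regularity. For regular languages, pumping always works.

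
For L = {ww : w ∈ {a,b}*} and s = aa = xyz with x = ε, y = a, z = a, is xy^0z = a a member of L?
No

xy⁰z = ε · ε · a = a.
a has odd length 1, so it cannot be written as ww and is not in L.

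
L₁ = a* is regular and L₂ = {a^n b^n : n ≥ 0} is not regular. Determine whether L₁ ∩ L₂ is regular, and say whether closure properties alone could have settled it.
Yes — L₁ ∩ L₂ is regular.

A string of a* contains no b's, and the only string of {a^n b^n} with no b's is ε (n = 0). So L₁ ∩ L₂ = {ε}, a finite language, which is regular.

Note that the bare facts "L₁ regular, L₂ non-regular" do not settle the question by themselves: the closure of regular languages under ∪, ∩, complement and difference applies only when BOTH operands are regular. With a non-regular operand the result can come out regular or non-regular depending on the specific languages, so one has to work out L₁ ∩ L₂ for this particular pair, as above.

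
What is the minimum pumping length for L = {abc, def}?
p = 4

For a finite language L, the pumping lemma holds vacuously if p > max|s| for s ∈ L.

The longest string in L = {abc, def} has length 3.
If p = 4, then no string s ∈ L has |s| ≥ p, so the condition is vacuously true.

The minimum pumping length is p = 4.

Why no smaller p works: for any p ≤ 3, the longest string s ∈ L has |s| = 3 ≥ p, so it would
have to be pumpable; but pumping up (i = 2, 3, ...) produces ever longer strings, which cannot all lie in the
finite language L. So the pumping property fails for every p ≤ 3.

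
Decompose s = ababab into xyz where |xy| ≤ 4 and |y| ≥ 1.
x = 'a', y = 'ba', z = 'bab'

For s = ababab and p = 4, one valid decomposition is:
- x = 'a' (length 1)
- y = 'ba' (length 2)
- z = 'bab' (length 3)

Verification:
- xyz = 'a' + 'ba' + 'bab' = ababab ✓
- |xy| = 3 ≤ 4 ✓
- |y| = 2 > 0 ✓

All pumping lemma constraints are satisfied.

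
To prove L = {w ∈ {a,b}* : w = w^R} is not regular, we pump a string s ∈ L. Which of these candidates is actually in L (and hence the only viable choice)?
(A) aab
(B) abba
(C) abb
(B) abba

The pumping lemma is applied to a string s that lies in L, so first check membership of each option:
- (A) aab reversed is baa ≠ aab, so it is not a palindrome and is not in L ✗
- (B) abba reversed is abba, the same string, so it is a palindrome and is in L ✓
- (C) abb reversed is bba ≠ abb, so it is not a palindrome and is not in L ✗

Only (B) abba is in L, so it is the only candidate that could play the role of s.
(In a complete proof one picks s in terms of the pumping length p so that |s| ≥ p is guaranteed; a fixed string like abba illustrates the shape of such an s.)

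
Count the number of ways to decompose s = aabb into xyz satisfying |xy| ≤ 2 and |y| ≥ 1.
3

For s = 'aabb' with pumping length p = 2:

Constraints: |xy| ≤ 2, |y| > 0

Valid decompositions (|xy| ≤ p, |y| ≥ 1):
  • x='', y='a', z='abb'
  • x='a', y='a', z='bb'
  • x='', y='aa', z='bb'

Total count: 3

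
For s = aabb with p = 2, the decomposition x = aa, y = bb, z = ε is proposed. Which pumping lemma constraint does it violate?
Violated: |xy| ≤ p

The decomposition x = aa, y = bb, z = ε for s = aabb with p = 2
violates the constraint: |xy| ≤ p

|xy| = |aabb| = 4 > 2 = p. The decomposition puts too many characters in xy.

Pumping lemma constraints:
1. xyz = s (decomposition is valid)
2. |xy| ≤ p
3. |y| > 0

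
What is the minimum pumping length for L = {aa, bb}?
p = 3

For a finite language L, the pumping lemma holds vacuously if p > max|s| for s ∈ L.

The longest string in L = {aa, bb} has length 2.
If p = 3, then no string s ∈ L has |s| ≥ p, so the condition is vacuously true.

The minimum pumping length is p = 3.

Why no smaller p works: for any p ≤ 2, the longest string s ∈ L has |s| = 2 ≥ p, so it would
have to be pumpable; but pumping up (i = 2, 3, ...) produces ever longer strings, which cannot all lie in the
finite language L. So the pumping property fails for every p ≤ 2.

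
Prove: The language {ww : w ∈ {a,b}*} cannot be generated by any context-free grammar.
Assume for contradiction that L is context-free, and let p ≥ 1 be the pumping length given by the pumping lemma for CFLs.
Choose s = a^p b^p a^p b^p. Then s ∈ L (take w = a^p b^p) and |s| = 4p ≥ p.
By the CFL pumping lemma, s = uvxyz for some u, v, x, y, z with |vxy| ≤ p, |vy| ≥ 1, and uv^i xy^i z ∈ L for every i ≥ 0.

Write s as four blocks A₁ B₁ A₂ B₂ with A₁ = A₂ = a^p and B₁ = B₂ = b^p. Since |vxy| ≤ p, the window vxy lies inside at most two adjacent blocks. Take i = 0 and let t = uxz, so |t| = 4p − |vy| with 1 ≤ |vy| ≤ p. If |t| is odd, t ∉ L immediately, so assume |vy| is even (hence |vy| ≥ 2) and |t|/2 = 2p − |vy|/2, which satisfies p ≤ |t|/2 ≤ 2p − 1.

Case 1 (vxy inside A₁B₁): t = a^(p−j) b^(p−l) a^p b^p with j + l = |vy|. The second half of t has length < 2p, so it is a suffix of the trailing a^p b^p and ends in b; the first half is a^(p−j) b^(p−l) a^((j+l)/2), which ends in a because (j+l)/2 ≥ 1. The halves differ, so t ∉ L.

Case 2 (vxy inside B₁A₂, straddling the middle): t = a^p b^(p−j) a^(p−l) b^p with j + l = |vy|. If t = ww, then w is a prefix of t of length ≥ p, so w begins with a^p; and w is a suffix of t of length ≥ p, so w ends with b^p. That forces |w| ≥ 2p, contradicting |w| = |t|/2 ≤ 2p − 1. So t ∉ L.

Case 3 (vxy inside A₂B₂): t = a^p b^p a^(p−j) b^(p−l) with j + l = |vy|. The first half of t is a prefix of a^p b^p, so it begins with a; the second half is b^((j+l)/2) a^(p−j) b^(p−l), which begins with b. The halves differ, so t ∉ L.

In every case uv⁰xy⁰z = uxz ∉ L.

This contradicts the CFL pumping lemma, which requires uv^i xy^i z ∈ L for all i ≥ 0.
Hence L = {ww : w ∈ {a,b}*} is not context-free. ∎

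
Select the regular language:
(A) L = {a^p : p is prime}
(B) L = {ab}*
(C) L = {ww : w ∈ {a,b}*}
(B) {ab}*

(B) L = {ab}* is regular.

This can be recognized by a finite automaton (DFA/NFA).
Regular expressions like {ab}* define regular languages.

The other choices are not regular:
- {a^p : p is prime}: After pumping, the length becomes composite
- {ww : w ∈ {a,b}*}: After pumping, the two halves no longer match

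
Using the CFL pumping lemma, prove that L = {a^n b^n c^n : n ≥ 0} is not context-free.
Assume for contradiction that L is context-free, and let p ≥ 1 be the pumping length given by the pumping lemma for CFLs.
Choose s = a^p b^p c^p. Then s ∈ L and |s| = 3p ≥ p.
By the CFL pumping lemma, s = uvxyz for some u, v, x, y, z with |vxy| ≤ p, |vy| ≥ 1, and uv^i xy^i z ∈ L for every i ≥ 0.

Because |vxy| ≤ p, the window vxy cannot contain both an a and a c: any substring of s containing both must include the entire block b^p plus at least one a and one c, so it has length ≥ p + 2 > p.
Hence at least one of the letters a, c does not occur in vy at all.

Take i = 0: the string uxz is obtained from s by deleting |vy| ≥ 1 symbols, so |uxz| = 3p − |vy| < 3p.
But the letter (a or c) that does not occur in vy still occurs exactly p times in uxz. Every string of L with exactly p copies of some letter is a^p b^p c^p, of length 3p. Since |uxz| < 3p, uxz ∉ L.

This contradicts the CFL pumping lemma, which requires uv^i xy^i z ∈ L for all i ≥ 0.
Hence L = {a^n b^n c^n : n ≥ 0} is not context-free. ∎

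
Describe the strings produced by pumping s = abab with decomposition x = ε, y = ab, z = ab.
{xy^i z : i ≥ 0} = {(ab)^(i+1) : i ≥ 0} = {ab, abab, ababab, ...}

With x = ε, y = ab, z = ab: Pumping 'ab' gives strings of alternating a's and b's.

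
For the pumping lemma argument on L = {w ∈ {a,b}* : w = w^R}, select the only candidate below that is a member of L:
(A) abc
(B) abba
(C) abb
(B) abba

The pumping lemma is applied to a string s that lies in L, so first check membership of each option:
- (A) abc reversed is cba ≠ abc, so it is not a palindrome and is not in L ✗
- (B) abba reversed is abba, the same string, so it is a palindrome and is in L ✓
- (C) abb reversed is bba ≠ abb, so it is not a palindrome and is not in L ✗

Only (B) abba is in L, so it is the only candidate that could play the role of s.
(In a complete proof one picks s in terms of the pumping length p so that |s| ≥ p is guaranteed; a fixed string like abba illustrates the shape of such an s.)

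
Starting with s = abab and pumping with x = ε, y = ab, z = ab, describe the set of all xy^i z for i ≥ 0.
{xy^i z : i ≥ 0} = {(ab)^(i+1) : i ≥ 0} = {ab, abab, ababab, ...}

With x = ε, y = ab, z = ab: Pumping 'ab' gives strings of alternating a's and b's.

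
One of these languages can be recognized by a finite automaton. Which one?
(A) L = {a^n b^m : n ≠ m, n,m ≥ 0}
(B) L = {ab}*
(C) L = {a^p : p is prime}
(B) {ab}*

(B) L = {ab}* is regular.

This can be recognized by a finite automaton (DFA/NFA).
Regular expressions like {ab}* define regular languages.

The other choices are not regular:
- {a^n b^m : n ≠ m, n,m ≥ 0}: After pumping a's, we can make n = m
- {a^p : p is prime}: After pumping, the length becomes composite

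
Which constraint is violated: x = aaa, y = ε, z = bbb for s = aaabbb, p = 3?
Violated: |y| > 0

The decomposition x = aaa, y = ε, z = bbb for s = aaabbb with p = 3
violates the constraint: |y| > 0

|y| = 0, but the pumping lemma requires |y| > 0 (y must be non-empty).

Pumping lemma constraints:
1. xyz = s (decomposition is valid)
2. |xy| ≤ p
3. |y| > 0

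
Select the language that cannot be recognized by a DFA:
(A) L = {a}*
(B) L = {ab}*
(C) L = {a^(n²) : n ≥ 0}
(C) {a^(n²) : n ≥ 0}

(C) L = {a^(n²) : n ≥ 0} is NOT regular.

The pumping lemma can be used to prove this:
After pumping, length is no longer a perfect square

The other languages are regular because they can be recognized by finite automata.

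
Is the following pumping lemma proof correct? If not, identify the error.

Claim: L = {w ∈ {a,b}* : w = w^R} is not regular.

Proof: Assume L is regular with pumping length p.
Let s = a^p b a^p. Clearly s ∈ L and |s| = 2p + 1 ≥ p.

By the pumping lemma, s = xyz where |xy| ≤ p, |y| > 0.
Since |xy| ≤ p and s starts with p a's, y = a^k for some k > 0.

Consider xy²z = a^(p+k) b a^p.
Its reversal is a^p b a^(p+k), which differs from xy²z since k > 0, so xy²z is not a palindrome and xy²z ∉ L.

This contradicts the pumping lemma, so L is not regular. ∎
The proof is correct.

This proof is valid because:
1. s = a^p b a^p is in L and is chosen in terms of p, so |s| ≥ p holds for every p
2. The decomposition analysis is correct: |xy| ≤ p forces y to lie inside the leading a's
3. The contradiction is valid: a^(p+k) b a^p has more a's before the b than after it, so it is not a palindrome
4. The conclusion follows logically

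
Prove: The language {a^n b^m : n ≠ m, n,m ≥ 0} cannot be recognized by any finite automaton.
Assume for contradiction that L is regular, and let p ≥ 1 be the pumping length given by the pumping lemma.
Choose s = a^p b^(p + p!). Then s ∈ L because p ≠ p + p! (as p! ≥ 1), and |s| ≥ p.
By the pumping lemma, s = xyz for some x, y, z with |xy| ≤ p, |y| ≥ 1, and xy^i z ∈ L for every i ≥ 0.
Since |xy| ≤ p and the first p symbols of s are all a's, y = a^k for some k with 1 ≤ k ≤ p.
For every i ≥ 0, xy^i z = a^(p + (i − 1)k) b^(p + p!).

Because 1 ≤ k ≤ p, k divides p!. Let t = p!/k (a positive integer) and take i = t + 1.
Then the number of a's is p + tk = p + p!, which equals the number of b's.
So xy^(t+1) z = a^(p + p!) b^(p + p!) has equally many a's and b's and is NOT in L.

This contradicts the pumping lemma, which requires xy^i z ∈ L for all i ≥ 0.
Hence L = {a^n b^m : n ≠ m, n,m ≥ 0} is not regular. ∎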